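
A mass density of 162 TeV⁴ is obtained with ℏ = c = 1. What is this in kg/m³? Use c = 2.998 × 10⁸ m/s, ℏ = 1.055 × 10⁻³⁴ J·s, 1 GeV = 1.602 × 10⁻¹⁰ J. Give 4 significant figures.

3.752 × 10³⁴ kg/m³

Mass density is [E]/(c²[L]³) = [E]⁴/(ℏ³c⁵).
1 GeV⁴ → 1/(ℏ³c⁵) × (1 GeV in J)⁴ = 2.316 × 10²⁰ kg/m³.
Convert the energy scale: 162 TeV⁴ = 1.62 × 10¹⁴ GeV⁴.
Result: 1.62 × 10¹⁴ × 2.316 × 10²⁰ = 3.752 × 10³⁴ kg/m³.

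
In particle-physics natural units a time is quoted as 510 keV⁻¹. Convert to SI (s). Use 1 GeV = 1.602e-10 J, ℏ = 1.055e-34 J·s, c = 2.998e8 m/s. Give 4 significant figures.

A time is [E]⁻¹ in ℏ=c=1; restore one factor of ℏ.
1 GeV⁻¹ → ℏ × (1 GeV in J)⁻¹ = 6.586e-25 s.
Convert the energy scale: 510 keV⁻¹ = 5.10e8 GeV⁻¹.
Result: 5.10e8 × 6.586e-25 = 3.359e-16 s.

3.359e-16 s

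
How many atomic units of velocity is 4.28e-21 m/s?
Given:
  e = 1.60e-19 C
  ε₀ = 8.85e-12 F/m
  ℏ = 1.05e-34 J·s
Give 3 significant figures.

atomic unit of velocity: v_au = e²/(4πε₀ℏ) = 2.19e6 m/s.
4.28e-21 / 2.19e6 = 1.95e-27

1.95e-27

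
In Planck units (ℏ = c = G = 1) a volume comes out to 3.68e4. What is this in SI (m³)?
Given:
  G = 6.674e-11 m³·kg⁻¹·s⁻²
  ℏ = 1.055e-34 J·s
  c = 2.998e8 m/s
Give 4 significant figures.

1.554e-100 m³

One Planck volume: V_P = (ℏG/c³)^(3/2) = 4.224e-105 m³.
3.68e4 × 4.224e-105 m³ = 1.554e-100 m³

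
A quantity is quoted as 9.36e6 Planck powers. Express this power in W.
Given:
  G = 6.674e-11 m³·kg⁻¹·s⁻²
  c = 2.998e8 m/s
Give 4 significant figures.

One Planck power: P_P = c⁵/G = 3.629e52 W.
9.36e6 × 3.629e52 W = 3.397e59 W

3.397e59 W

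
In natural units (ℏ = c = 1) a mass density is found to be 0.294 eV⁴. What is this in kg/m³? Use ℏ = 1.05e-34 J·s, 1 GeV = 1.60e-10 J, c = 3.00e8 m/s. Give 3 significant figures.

6.85e-17 kg/m³

Mass density is [E]/(c²[L]³) = [E]⁴/(ℏ³c⁵).
1 GeV⁴ → 1/(ℏ³c⁵) × (1 GeV in J)⁴ = 2.33e20 kg/m³.
Convert the energy scale: 0.294 eV⁴ = 2.94e-37 GeV⁴.
Result: 2.94e-37 × 2.33e20 = 6.85e-17 kg/m³.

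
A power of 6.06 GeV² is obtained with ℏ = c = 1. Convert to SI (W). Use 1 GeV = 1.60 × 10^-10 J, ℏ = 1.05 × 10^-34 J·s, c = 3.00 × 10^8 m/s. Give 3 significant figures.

Power is [E]/[T] = [E]²/ℏ.
1 GeV² → 1/ℏ × (1 GeV in J)² = 2.44 × 10^14 W.
Result: 6.06 × 2.44 × 10^14 = 1.48 × 10^15 W.

1.48 × 10^15 W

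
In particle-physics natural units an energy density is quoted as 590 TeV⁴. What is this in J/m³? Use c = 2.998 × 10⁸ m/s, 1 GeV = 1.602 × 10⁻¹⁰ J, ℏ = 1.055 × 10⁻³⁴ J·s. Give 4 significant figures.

[E]/[L]³ = [E]⁴/(ℏc)³; restore (ℏc)⁻³.
1 GeV⁴ → 1/(ℏc)³ × (1 GeV in J)⁴ = 2.082 × 10³⁷ J/m³.
Convert the energy scale: 590 TeV⁴ = 5.90 × 10¹⁴ GeV⁴.
Result: 5.90 × 10¹⁴ × 2.082 × 10³⁷ = 1.228 × 10⁵² J/m³.

1.228 × 10⁵² J/m³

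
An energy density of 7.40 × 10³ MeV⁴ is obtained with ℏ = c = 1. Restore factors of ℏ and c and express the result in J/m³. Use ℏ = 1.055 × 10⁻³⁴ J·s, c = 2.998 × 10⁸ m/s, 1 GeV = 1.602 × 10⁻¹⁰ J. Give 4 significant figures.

[E]/[L]³ = [E]⁴/(ℏc)³; restore (ℏc)⁻³.
1 GeV⁴ → 1/(ℏc)³ × (1 GeV in J)⁴ = 2.082 × 10³⁷ J/m³.
Convert the energy scale: 7.40 × 10³ MeV⁴ = 7.40 × 10⁻⁹ GeV⁴.
Result: 7.40 × 10⁻⁹ × 2.082 × 10³⁷ = 1.540 × 10²⁹ J/m³.

1.540 × 10²⁹ J/m³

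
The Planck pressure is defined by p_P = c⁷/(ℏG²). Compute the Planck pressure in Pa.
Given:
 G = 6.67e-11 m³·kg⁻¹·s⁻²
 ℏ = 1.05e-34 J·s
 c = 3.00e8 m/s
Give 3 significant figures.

4.68e113 Pa

p_P = c⁷/(ℏG²)
  = 2.19e59 / 4.67e-55
  = 4.68e113 Pa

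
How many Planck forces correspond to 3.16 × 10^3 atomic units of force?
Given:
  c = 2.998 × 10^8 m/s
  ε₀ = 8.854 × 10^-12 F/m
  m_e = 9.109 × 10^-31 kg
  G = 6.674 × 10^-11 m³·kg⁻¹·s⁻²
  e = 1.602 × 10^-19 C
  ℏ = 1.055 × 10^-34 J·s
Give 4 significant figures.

2.146 × 10^-48

atomic unit of force: F_au = E_h/a₀ = m_e²e⁶/((4πε₀)³ℏ⁴) = 8.220 × 10^-8 N
Planck force: F_P = c⁴/G = 1.210 × 10^44 N
3.16 × 10^3 × 8.220 × 10^-8 / 1.210 × 10^44 = 2.146 × 10^-48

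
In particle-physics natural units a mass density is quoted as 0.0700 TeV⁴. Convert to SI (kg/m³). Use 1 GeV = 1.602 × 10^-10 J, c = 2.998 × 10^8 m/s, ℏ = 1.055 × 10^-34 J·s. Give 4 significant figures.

Mass density is [E]/(c²[L]³) = [E]⁴/(ℏ³c⁵).
1 GeV⁴ → 1/(ℏ³c⁵) × (1 GeV in J)⁴ = 2.316 × 10^20 kg/m³.
Convert the energy scale: 0.0700 TeV⁴ = 7.00 × 10^10 GeV⁴.
Result: 7.00 × 10^10 × 2.316 × 10^20 = 1.621 × 10^31 kg/m³.

1.621 × 10^31 kg/m³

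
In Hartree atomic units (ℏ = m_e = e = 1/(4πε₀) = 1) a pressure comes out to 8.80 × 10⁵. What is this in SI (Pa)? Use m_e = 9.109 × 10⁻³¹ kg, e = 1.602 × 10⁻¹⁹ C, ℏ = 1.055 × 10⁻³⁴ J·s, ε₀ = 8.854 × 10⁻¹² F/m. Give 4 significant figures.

2.578 × 10¹⁹ Pa

One atomic unit of pressure: P_au = E_h/a₀³ = m_e⁴e¹⁰/((4πε₀)⁵ℏ⁸) = 2.929 × 10¹³ Pa.
8.80 × 10⁵ × 2.929 × 10¹³ Pa = 2.578 × 10¹⁹ Pa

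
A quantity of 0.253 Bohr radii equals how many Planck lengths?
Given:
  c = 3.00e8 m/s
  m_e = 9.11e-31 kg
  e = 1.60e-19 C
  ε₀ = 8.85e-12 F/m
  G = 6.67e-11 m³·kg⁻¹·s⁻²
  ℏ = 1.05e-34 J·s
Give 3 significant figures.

8.26e23

Bohr radius: a₀ = 4πε₀ℏ²/(m_e e²) = 5.26e-11 m
Planck length: ℓ_P = √(ℏG/c³) = 1.61e-35 m
0.253 × 5.26e-11 / 1.61e-35 = 8.26e23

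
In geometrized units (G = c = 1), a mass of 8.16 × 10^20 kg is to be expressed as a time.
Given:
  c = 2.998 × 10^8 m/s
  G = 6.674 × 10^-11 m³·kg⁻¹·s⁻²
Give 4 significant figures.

Mass → time via G/c³.
8.16 × 10^20 kg × (G/c³) = 2.021 × 10^-15 s

2.021 × 10^-15 s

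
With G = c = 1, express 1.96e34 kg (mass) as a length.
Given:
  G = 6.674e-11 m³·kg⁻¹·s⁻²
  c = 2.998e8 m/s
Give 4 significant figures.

In G = c = 1 units mass has dimensions of length; the conversion factor is G/c².
1.96e34 kg × (G/c²) = 1.455e7 m

1.455e7 m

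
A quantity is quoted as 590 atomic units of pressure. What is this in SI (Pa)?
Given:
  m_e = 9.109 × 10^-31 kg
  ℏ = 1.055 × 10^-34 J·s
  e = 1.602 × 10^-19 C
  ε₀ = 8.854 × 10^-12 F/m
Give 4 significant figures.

One atomic unit of pressure: P_au = E_h/a₀³ = m_e⁴e¹⁰/((4πε₀)⁵ℏ⁸) = 2.929 × 10^13 Pa.
590 × 2.929 × 10^13 Pa = 1.728 × 10^16 Pa

1.728 × 10^16 Pa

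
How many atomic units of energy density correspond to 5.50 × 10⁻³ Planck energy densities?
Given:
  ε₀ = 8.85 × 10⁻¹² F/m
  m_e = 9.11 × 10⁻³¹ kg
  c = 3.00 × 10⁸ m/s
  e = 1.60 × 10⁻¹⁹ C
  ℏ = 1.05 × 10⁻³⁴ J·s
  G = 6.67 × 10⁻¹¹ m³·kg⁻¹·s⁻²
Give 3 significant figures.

8.55 × 10⁹⁷

Planck energy density: u_P = c⁷/(ℏG²) = 4.68 × 10¹¹³ J/m³
atomic unit of energy density: u_au = E_h/a₀³ = m_e⁴e¹⁰/((4πε₀)⁵ℏ⁸) = 3.01 × 10¹³ J/m³
5.50 × 10⁻³ × 4.68 × 10¹¹³ / 3.01 × 10¹³ = 8.55 × 10⁹⁷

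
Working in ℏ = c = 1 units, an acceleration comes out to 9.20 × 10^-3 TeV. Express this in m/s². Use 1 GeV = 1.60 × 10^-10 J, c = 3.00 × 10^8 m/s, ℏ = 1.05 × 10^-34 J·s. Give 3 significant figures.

Acceleration is [L]/[T]² = c·[E]/ℏ.
1 GeV → c/ℏ × (1 GeV in J) = 4.57 × 10^32 m/s².
Convert the energy scale: 9.20 × 10^-3 TeV = 9.20 GeV.
Result: 9.20 × 4.57 × 10^32 = 4.21 × 10^33 m/s².

4.21 × 10^33 m/s²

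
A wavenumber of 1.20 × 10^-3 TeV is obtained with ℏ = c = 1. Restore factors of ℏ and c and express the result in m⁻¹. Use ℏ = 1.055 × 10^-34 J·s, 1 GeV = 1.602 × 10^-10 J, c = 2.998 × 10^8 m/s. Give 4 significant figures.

6.078 × 10^15 m⁻¹

Inverse length is [E]/(ℏc).
1 GeV → 1/(ℏc) × (1 GeV in J) = 5.065 × 10^15 m⁻¹.
Convert the energy scale: 1.20 × 10^-3 TeV = 1.20 GeV.
Result: 1.20 × 5.065 × 10^15 = 6.078 × 10^15 m⁻¹.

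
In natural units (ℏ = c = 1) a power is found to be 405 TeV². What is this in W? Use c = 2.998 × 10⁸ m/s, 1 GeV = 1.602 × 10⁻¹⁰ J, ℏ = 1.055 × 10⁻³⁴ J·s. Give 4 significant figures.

Power is [E]/[T] = [E]²/ℏ.
1 GeV² → 1/ℏ × (1 GeV in J)² = 2.433 × 10¹⁴ W.
Convert the energy scale: 405 TeV² = 4.05 × 10⁸ GeV².
Result: 4.05 × 10⁸ × 2.433 × 10¹⁴ = 9.852 × 10²² W.

9.852 × 10²² W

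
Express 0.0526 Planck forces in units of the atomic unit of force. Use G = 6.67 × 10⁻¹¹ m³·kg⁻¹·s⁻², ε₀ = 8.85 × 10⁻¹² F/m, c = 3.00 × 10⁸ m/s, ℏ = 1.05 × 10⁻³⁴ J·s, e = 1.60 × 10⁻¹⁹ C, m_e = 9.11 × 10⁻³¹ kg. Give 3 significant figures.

7.67 × 10⁴⁹

Planck force: F_P = c⁴/G = 1.21 × 10⁴⁴ N
atomic unit of force: F_au = E_h/a₀ = m_e²e⁶/((4πε₀)³ℏ⁴) = 8.33 × 10⁻⁸ N
0.0526 × 1.21 × 10⁴⁴ / 8.33 × 10⁻⁸ = 7.67 × 10⁴⁹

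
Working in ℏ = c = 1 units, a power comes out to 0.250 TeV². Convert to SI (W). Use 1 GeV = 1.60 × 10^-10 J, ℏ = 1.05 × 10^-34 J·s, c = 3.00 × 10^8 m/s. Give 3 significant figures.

Power is [E]/[T] = [E]²/ℏ.
1 GeV² → 1/ℏ × (1 GeV in J)² = 2.44 × 10^14 W.
Convert the energy scale: 0.250 TeV² = 2.50 × 10^5 GeV².
Result: 2.50 × 10^5 × 2.44 × 10^14 = 6.10 × 10^19 W.

6.10 × 10^19 W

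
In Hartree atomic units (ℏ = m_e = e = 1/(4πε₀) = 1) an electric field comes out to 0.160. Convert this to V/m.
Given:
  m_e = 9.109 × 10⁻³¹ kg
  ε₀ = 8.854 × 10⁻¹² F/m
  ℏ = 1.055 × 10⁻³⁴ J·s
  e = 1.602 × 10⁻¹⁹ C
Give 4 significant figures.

8.209 × 10¹⁰ V/m

One atomic unit of electric field: E_au = E_h/(e a₀) = m_e²e⁵/((4πε₀)³ℏ⁴) = 5.131 × 10¹¹ V/m.
0.160 × 5.131 × 10¹¹ V/m = 8.209 × 10¹⁰ V/m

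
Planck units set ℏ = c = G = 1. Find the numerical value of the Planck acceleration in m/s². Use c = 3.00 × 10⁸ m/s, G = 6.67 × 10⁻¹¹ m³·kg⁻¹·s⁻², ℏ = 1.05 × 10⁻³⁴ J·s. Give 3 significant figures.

From ℏ = c = G = 1 the acceleration scale is a_P = √(c⁷/(ℏG)).
  = √(3.12 × 10¹⁰³)
  = 5.59 × 10⁵¹ m/s²

5.59 × 10⁵¹ m/s²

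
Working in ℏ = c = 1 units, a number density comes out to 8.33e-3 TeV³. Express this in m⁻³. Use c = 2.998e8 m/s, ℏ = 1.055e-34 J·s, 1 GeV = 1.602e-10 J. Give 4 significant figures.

1.082e54 m⁻³

Number density is [L]⁻³ = [E]³/(ℏc)³.
1 GeV³ → 1/(ℏc)³ × (1 GeV in J)³ = 1.299e47 m⁻³.
Convert the energy scale: 8.33e-3 TeV³ = 8.33e6 GeV³.
Result: 8.33e6 × 1.299e47 = 1.082e54 m⁻³.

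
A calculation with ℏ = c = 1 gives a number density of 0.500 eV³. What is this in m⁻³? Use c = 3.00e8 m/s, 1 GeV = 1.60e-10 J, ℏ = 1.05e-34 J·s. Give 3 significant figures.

6.55e19 m⁻³

Number density is [L]⁻³ = [E]³/(ℏc)³.
1 GeV³ → 1/(ℏc)³ × (1 GeV in J)³ = 1.31e47 m⁻³.
Convert the energy scale: 0.500 eV³ = 5.00e-28 GeV³.
Result: 5.00e-28 × 1.31e47 = 6.55e19 m⁻³.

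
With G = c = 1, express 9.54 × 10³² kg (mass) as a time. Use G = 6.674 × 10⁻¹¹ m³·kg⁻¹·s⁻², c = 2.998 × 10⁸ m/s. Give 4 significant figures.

2.363 × 10⁻³ s

Mass → time via G/c³.
9.54 × 10³² kg × (G/c³) = 2.363 × 10⁻³ s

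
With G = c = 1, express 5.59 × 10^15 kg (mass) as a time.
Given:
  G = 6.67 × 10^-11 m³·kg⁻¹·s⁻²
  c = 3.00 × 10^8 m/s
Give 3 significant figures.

1.38 × 10^-20 s

Mass → time via G/c³.
5.59 × 10^15 kg × (G/c³) = 1.38 × 10^-20 s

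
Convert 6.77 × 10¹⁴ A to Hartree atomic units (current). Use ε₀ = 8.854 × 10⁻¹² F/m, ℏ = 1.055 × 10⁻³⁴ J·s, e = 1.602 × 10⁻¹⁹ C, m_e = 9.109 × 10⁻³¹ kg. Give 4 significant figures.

atomic unit of electric current: I_au = e E_h/ℏ = m_e e⁵/((4πε₀)²ℏ³) = 6.612 × 10⁻³ A.
6.77 × 10¹⁴ / 6.612 × 10⁻³ = 1.024 × 10¹⁷

1.024 × 10¹⁷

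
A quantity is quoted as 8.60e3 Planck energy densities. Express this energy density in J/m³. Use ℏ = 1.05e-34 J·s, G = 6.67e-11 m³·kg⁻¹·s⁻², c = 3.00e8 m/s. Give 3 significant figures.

One Planck energy density: u_P = c⁷/(ℏG²) = 4.68e113 J/m³.
8.60e3 × 4.68e113 J/m³ = 4.03e117 J/m³

4.03e117 J/m³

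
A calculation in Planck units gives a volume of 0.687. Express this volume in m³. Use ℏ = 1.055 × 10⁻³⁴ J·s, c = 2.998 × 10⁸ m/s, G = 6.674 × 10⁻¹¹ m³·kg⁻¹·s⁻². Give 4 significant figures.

One Planck volume: V_P = (ℏG/c³)^(3/2) = 4.224 × 10⁻¹⁰⁵ m³.
0.687 × 4.224 × 10⁻¹⁰⁵ m³ = 2.902 × 10⁻¹⁰⁵ m³

2.902 × 10⁻¹⁰⁵ m³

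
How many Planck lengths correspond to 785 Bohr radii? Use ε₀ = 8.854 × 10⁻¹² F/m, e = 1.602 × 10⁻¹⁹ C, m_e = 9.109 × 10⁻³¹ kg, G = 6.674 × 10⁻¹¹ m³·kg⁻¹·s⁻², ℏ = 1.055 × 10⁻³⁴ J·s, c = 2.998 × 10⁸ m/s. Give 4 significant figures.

2.573 × 10²⁷

Bohr radius: a₀ = 4πε₀ℏ²/(m_e e²) = 5.297 × 10⁻¹¹ m
Planck length: ℓ_P = √(ℏG/c³) = 1.616 × 10⁻³⁵ m
785 × 5.297 × 10⁻¹¹ / 1.616 × 10⁻³⁵ = 2.573 × 10²⁷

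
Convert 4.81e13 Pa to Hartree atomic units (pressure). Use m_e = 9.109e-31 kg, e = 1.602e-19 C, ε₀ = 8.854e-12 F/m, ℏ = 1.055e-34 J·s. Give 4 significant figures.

1.642

atomic unit of pressure: P_au = E_h/a₀³ = m_e⁴e¹⁰/((4πε₀)⁵ℏ⁸) = 2.929e13 Pa.
4.81e13 / 2.929e13 = 1.642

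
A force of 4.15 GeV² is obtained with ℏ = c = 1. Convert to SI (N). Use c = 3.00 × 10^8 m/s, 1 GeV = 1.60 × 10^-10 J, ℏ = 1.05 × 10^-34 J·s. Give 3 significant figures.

3.37 × 10^6 N

Force is [E]/[L] = [E]²/(ℏc); restore (ℏc)⁻¹.
1 GeV² → 1/(ℏc) × (1 GeV in J)² = 8.13 × 10^5 N.
Result: 4.15 × 8.13 × 10^5 = 3.37 × 10^6 N.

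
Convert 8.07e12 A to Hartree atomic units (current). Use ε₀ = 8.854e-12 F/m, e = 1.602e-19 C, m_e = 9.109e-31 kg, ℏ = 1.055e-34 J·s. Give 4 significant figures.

atomic unit of electric current: I_au = e E_h/ℏ = m_e e⁵/((4πε₀)²ℏ³) = 6.612e-3 A.
8.07e12 / 6.612e-3 = 1.221e15

1.221e15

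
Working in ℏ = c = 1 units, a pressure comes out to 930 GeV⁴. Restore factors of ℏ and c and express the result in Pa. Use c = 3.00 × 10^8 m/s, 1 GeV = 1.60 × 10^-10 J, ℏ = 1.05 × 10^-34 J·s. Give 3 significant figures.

Pressure is [E]/[L]³ = [E]⁴/(ℏc)³.
1 GeV⁴ → 1/(ℏc)³ × (1 GeV in J)⁴ = 2.10 × 10^37 Pa.
Result: 930 × 2.10 × 10^37 = 1.95 × 10^40 Pa.

1.95 × 10^40 Pa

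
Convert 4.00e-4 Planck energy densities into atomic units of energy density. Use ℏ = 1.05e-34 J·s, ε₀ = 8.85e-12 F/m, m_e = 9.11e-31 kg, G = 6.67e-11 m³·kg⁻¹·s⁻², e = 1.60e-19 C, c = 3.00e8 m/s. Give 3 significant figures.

Planck energy density: u_P = c⁷/(ℏG²) = 4.68e113 J/m³
atomic unit of energy density: u_au = E_h/a₀³ = m_e⁴e¹⁰/((4πε₀)⁵ℏ⁸) = 3.01e13 J/m³
4.00e-4 × 4.68e113 / 3.01e13 = 6.22e96

6.22e96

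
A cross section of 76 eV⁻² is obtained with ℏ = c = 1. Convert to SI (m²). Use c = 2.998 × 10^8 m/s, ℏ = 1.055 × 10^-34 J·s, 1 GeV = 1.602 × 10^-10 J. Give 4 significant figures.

Area is [L]² = [E]⁻²·(ℏc)²; restore (ℏc)².
1 GeV⁻² → (ℏc)² × (1 GeV in J)⁻² = 3.898 × 10^-32 m².
Convert the energy scale: 76 eV⁻² = 7.60 × 10^19 GeV⁻².
Result: 7.60 × 10^19 × 3.898 × 10^-32 = 2.962 × 10^-12 m².

2.962 × 10^-12 m²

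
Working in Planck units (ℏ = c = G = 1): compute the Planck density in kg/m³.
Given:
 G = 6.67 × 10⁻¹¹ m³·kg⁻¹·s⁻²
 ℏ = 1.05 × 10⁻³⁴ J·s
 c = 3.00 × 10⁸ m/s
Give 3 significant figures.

5.20 × 10⁹⁶ kg/m³

From ℏ = c = G = 1 the density scale is ρ_P = c⁵/(ℏG²).
  = 2.43 × 10⁴² / 4.67 × 10⁻⁵⁵
  = 5.20 × 10⁹⁶ kg/m³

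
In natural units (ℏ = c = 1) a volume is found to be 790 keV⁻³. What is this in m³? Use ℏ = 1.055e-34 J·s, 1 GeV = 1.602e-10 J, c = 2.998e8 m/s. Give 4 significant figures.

6.080e-27 m³

Volume is [L]³ = [E]⁻³·(ℏc)³.
1 GeV⁻³ → (ℏc)³ × (1 GeV in J)⁻³ = 7.696e-48 m³.
Convert the energy scale: 790 keV⁻³ = 7.90e20 GeV⁻³.
Result: 7.90e20 × 7.696e-48 = 6.080e-27 m³.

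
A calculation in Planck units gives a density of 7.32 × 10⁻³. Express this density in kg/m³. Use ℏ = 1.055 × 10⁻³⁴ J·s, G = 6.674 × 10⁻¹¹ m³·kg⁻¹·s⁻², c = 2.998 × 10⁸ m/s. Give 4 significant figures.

One Planck density: ρ_P = c⁵/(ℏG²) = 5.154 × 10⁹⁶ kg/m³.
7.32 × 10⁻³ × 5.154 × 10⁹⁶ kg/m³ = 3.773 × 10⁹⁴ kg/m³

3.773 × 10⁹⁴ kg/m³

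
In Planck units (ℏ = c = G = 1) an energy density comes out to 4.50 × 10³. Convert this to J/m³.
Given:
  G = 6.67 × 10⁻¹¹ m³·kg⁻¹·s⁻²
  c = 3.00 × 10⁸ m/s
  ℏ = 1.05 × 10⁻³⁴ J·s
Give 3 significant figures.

One Planck energy density: u_P = c⁷/(ℏG²) = 4.68 × 10¹¹³ J/m³.
4.50 × 10³ × 4.68 × 10¹¹³ J/m³ = 2.11 × 10¹¹⁷ J/m³

2.11 × 10¹¹⁷ J/m³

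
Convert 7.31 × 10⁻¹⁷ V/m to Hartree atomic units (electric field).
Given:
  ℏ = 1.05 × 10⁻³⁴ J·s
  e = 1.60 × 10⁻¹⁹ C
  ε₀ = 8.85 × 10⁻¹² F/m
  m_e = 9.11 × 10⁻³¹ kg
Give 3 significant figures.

atomic unit of electric field: E_au = E_h/(e a₀) = m_e²e⁵/((4πε₀)³ℏ⁴) = 5.20 × 10¹¹ V/m.
7.31 × 10⁻¹⁷ / 5.20 × 10¹¹ = 1.40 × 10⁻²⁸

1.40 × 10⁻²⁸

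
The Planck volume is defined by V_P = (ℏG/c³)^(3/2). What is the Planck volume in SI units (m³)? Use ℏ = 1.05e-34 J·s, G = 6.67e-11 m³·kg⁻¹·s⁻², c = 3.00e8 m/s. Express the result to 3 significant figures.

V_P = (ℏG/c³)^(3/2)
  = √(1.75e-209)
  = 4.18e-105 m³

4.18e-105 m³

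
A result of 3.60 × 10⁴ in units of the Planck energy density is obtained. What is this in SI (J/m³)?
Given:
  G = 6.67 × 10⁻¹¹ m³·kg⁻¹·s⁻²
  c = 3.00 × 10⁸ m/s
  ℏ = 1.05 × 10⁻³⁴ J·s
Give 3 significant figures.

One Planck energy density: u_P = c⁷/(ℏG²) = 4.68 × 10¹¹³ J/m³.
3.60 × 10⁴ × 4.68 × 10¹¹³ J/m³ = 1.69 × 10¹¹⁸ J/m³

1.69 × 10¹¹⁸ J/m³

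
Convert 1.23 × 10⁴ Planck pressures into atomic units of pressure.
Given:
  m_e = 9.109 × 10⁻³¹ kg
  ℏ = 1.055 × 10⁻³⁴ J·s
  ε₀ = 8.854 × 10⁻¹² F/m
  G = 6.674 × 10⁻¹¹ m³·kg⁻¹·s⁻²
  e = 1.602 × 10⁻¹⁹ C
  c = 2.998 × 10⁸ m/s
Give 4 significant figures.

1.945 × 10¹⁰⁴

Planck pressure: p_P = c⁷/(ℏG²) = 4.632 × 10¹¹³ Pa
atomic unit of pressure: P_au = E_h/a₀³ = m_e⁴e¹⁰/((4πε₀)⁵ℏ⁸) = 2.929 × 10¹³ Pa
1.23 × 10⁴ × 4.632 × 10¹¹³ / 2.929 × 10¹³ = 1.945 × 10¹⁰⁴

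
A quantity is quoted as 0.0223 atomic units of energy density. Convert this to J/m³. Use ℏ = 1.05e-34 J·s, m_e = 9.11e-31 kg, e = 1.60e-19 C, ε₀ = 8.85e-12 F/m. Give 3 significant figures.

6.72e11 J/m³

One atomic unit of energy density: u_au = E_h/a₀³ = m_e⁴e¹⁰/((4πε₀)⁵ℏ⁸) = 3.01e13 J/m³.
0.0223 × 3.01e13 J/m³ = 6.72e11 J/m³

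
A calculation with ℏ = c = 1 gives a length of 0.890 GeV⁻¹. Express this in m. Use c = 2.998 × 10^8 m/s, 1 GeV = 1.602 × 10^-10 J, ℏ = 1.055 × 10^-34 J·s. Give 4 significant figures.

1.757 × 10^-16 m

A length is [E]⁻¹ in ℏ=c=1; restore one factor of ℏc.
1 GeV⁻¹ → ℏc × (1 GeV in J)⁻¹ = 1.974 × 10^-16 m.
Result: 0.890 × 1.974 × 10^-16 = 1.757 × 10^-16 m.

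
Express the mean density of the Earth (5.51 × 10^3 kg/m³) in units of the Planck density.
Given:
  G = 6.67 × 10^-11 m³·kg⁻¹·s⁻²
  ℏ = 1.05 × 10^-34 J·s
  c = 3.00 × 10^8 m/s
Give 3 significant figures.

1.06 × 10^-93

Planck density: ρ_P = c⁵/(ℏG²) = 5.20 × 10^96 kg/m³.
5.51 × 10^3 / 5.20 × 10^96 = 1.06 × 10^-93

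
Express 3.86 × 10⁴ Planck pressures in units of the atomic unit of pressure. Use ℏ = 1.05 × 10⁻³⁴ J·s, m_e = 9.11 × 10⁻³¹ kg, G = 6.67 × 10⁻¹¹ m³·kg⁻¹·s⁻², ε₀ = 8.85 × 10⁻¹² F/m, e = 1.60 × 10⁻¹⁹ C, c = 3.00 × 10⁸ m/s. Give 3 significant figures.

6.00 × 10¹⁰⁴

Planck pressure: p_P = c⁷/(ℏG²) = 4.68 × 10¹¹³ Pa
atomic unit of pressure: P_au = E_h/a₀³ = m_e⁴e¹⁰/((4πε₀)⁵ℏ⁸) = 3.01 × 10¹³ Pa
3.86 × 10⁴ × 4.68 × 10¹¹³ / 3.01 × 10¹³ = 6.00 × 10¹⁰⁴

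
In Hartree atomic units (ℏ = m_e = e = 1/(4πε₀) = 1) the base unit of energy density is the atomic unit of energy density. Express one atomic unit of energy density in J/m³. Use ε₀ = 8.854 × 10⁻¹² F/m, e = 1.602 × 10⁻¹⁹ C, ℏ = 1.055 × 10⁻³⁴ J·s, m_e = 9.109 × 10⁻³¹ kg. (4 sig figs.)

2.929 × 10¹³ J/m³

u_au = E_h/a₀³ = m_e⁴e¹⁰/((4πε₀)⁵ℏ⁸)
E_h = 4.354 × 10⁻¹⁸ J
a₀ = 5.297 × 10⁻¹¹ m
E_h/a₀³ = 2.929 × 10¹³ J/m³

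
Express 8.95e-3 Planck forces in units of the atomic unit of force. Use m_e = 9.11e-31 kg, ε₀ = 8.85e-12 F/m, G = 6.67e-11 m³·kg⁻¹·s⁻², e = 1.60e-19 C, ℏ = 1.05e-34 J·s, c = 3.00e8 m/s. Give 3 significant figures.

1.31e49

Planck force: F_P = c⁴/G = 1.21e44 N
atomic unit of force: F_au = E_h/a₀ = m_e²e⁶/((4πε₀)³ℏ⁴) = 8.33e-8 N
8.95e-3 × 1.21e44 / 8.33e-8 = 1.31e49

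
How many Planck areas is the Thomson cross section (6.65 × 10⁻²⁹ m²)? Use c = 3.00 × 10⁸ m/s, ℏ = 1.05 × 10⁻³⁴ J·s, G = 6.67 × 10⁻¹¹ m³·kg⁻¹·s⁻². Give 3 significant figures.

Planck area: A_P = ℏG/c³ = 2.59 × 10⁻⁷⁰ m².
6.65 × 10⁻²⁹ / 2.59 × 10⁻⁷⁰ = 2.56 × 10⁴¹

2.56 × 10⁴¹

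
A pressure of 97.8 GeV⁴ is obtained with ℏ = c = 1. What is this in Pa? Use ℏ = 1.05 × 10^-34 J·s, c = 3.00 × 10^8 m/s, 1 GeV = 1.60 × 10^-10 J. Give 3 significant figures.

2.05 × 10^39 Pa

Pressure is [E]/[L]³ = [E]⁴/(ℏc)³.
1 GeV⁴ → 1/(ℏc)³ × (1 GeV in J)⁴ = 2.10 × 10^37 Pa.
Result: 97.8 × 2.10 × 10^37 = 2.05 × 10^39 Pa.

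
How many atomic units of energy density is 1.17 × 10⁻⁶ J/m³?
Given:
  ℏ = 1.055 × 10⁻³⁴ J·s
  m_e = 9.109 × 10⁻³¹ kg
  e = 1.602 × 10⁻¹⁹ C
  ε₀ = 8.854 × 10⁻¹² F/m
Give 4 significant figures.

atomic unit of energy density: u_au = E_h/a₀³ = m_e⁴e¹⁰/((4πε₀)⁵ℏ⁸) = 2.929 × 10¹³ J/m³.
1.17 × 10⁻⁶ / 2.929 × 10¹³ = 3.994 × 10⁻²⁰

3.994 × 10⁻²⁰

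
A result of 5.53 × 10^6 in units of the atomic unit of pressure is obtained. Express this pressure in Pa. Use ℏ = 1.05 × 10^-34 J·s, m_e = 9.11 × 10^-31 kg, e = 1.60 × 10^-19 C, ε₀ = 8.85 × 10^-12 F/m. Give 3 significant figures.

1.67 × 10^20 Pa

One atomic unit of pressure: P_au = E_h/a₀³ = m_e⁴e¹⁰/((4πε₀)⁵ℏ⁸) = 3.01 × 10^13 Pa.
5.53 × 10^6 × 3.01 × 10^13 Pa = 1.67 × 10^20 Pa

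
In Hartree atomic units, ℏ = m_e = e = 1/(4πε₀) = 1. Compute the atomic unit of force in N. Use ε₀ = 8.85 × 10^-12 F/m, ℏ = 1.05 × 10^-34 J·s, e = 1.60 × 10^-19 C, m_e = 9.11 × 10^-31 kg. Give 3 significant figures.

The unique combination of the constants set to 1 with dimensions of force is F_au = E_h/a₀ = m_e²e⁶/((4πε₀)³ℏ⁴).
E_h = 4.38 × 10^-18 J
a₀ = 5.26 × 10^-11 m
E_h/a₀ = 8.33 × 10^-8 N

8.33 × 10^-8 N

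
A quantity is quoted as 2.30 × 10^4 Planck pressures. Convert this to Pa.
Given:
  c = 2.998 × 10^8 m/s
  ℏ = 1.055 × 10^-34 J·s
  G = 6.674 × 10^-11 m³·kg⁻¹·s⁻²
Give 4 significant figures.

One Planck pressure: p_P = c⁷/(ℏG²) = 4.632 × 10^113 Pa.
2.30 × 10^4 × 4.632 × 10^113 Pa = 1.065 × 10^118 Pa

1.065 × 10^118 Pa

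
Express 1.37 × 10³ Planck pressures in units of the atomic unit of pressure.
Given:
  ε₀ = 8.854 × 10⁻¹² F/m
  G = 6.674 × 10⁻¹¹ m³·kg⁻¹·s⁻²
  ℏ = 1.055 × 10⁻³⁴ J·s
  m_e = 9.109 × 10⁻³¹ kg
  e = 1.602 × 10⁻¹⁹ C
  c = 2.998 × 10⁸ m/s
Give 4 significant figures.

2.167 × 10¹⁰³

Planck pressure: p_P = c⁷/(ℏG²) = 4.632 × 10¹¹³ Pa
atomic unit of pressure: P_au = E_h/a₀³ = m_e⁴e¹⁰/((4πε₀)⁵ℏ⁸) = 2.929 × 10¹³ Pa
1.37 × 10³ × 4.632 × 10¹¹³ / 2.929 × 10¹³ = 2.167 × 10¹⁰³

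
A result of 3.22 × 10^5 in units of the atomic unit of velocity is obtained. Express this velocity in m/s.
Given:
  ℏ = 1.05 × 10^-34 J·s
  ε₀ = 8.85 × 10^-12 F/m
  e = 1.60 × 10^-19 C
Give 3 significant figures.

One atomic unit of velocity: v_au = e²/(4πε₀ℏ) = 2.19 × 10^6 m/s.
3.22 × 10^5 × 2.19 × 10^6 m/s = 7.06 × 10^11 m/s

7.06 × 10^11 m/s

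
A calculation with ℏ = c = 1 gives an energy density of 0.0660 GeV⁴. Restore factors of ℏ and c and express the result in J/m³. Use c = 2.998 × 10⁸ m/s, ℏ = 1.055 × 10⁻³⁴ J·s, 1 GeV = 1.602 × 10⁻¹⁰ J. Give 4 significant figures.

1.374 × 10³⁶ J/m³

[E]/[L]³ = [E]⁴/(ℏc)³; restore (ℏc)⁻³.
1 GeV⁴ → 1/(ℏc)³ × (1 GeV in J)⁴ = 2.082 × 10³⁷ J/m³.
Result: 0.0660 × 2.082 × 10³⁷ = 1.374 × 10³⁶ J/m³.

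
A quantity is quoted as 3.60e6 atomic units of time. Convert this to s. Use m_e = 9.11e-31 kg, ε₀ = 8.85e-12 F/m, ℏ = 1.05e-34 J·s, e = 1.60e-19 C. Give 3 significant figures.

One atomic unit of time: τ_au = (4πε₀)²ℏ³/(m_e e⁴) = 2.40e-17 s.
3.60e6 × 2.40e-17 s = 8.63e-11 s

8.63e-11 s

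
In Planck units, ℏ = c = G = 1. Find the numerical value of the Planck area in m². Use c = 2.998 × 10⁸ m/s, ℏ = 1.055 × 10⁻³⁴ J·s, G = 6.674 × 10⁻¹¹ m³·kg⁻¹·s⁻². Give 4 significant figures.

2.613 × 10⁻⁷⁰ m²

Dimensional analysis gives A_P = ℏG/c³.
  = 7.041 × 10⁻⁴⁵ / 2.695 × 10²⁵
  = 2.613 × 10⁻⁷⁰ m²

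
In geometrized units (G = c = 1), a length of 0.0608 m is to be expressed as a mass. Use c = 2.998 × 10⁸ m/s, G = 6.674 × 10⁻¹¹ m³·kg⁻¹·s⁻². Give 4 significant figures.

Length → mass via c²/G.
0.0608 m × (c²/G) = 8.188 × 10²⁵ kg

8.188 × 10²⁵ kg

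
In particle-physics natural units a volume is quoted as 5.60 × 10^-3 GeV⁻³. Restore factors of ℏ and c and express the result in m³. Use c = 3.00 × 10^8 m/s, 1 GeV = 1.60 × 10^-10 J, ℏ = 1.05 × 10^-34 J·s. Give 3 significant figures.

4.27 × 10^-50 m³

Volume is [L]³ = [E]⁻³·(ℏc)³.
1 GeV⁻³ → (ℏc)³ × (1 GeV in J)⁻³ = 7.63 × 10^-48 m³.
Result: 5.60 × 10^-3 × 7.63 × 10^-48 = 4.27 × 10^-50 m³.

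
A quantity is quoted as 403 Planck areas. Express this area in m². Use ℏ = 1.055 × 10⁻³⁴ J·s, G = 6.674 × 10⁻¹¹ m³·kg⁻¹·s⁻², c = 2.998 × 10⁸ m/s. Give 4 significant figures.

1.053 × 10⁻⁶⁷ m²

One Planck area: A_P = ℏG/c³ = 2.613 × 10⁻⁷⁰ m².
403 × 2.613 × 10⁻⁷⁰ m² = 1.053 × 10⁻⁶⁷ m²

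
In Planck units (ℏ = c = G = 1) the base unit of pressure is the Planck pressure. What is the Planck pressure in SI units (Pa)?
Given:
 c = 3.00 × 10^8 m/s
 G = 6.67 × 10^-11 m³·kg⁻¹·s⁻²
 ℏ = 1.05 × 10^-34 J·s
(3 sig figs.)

p_P = c⁷/(ℏG²)
  = 2.19 × 10^59 / 4.67 × 10^-55
  = 4.68 × 10^113 Pa

4.68 × 10^113 Pa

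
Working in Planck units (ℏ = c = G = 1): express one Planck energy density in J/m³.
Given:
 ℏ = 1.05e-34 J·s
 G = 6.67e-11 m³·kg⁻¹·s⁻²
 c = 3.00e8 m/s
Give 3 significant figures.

4.68e113 J/m³

Dimensional analysis gives u_P = c⁷/(ℏG²).
  = 2.19e59 / 4.67e-55
  = 4.68e113 J/m³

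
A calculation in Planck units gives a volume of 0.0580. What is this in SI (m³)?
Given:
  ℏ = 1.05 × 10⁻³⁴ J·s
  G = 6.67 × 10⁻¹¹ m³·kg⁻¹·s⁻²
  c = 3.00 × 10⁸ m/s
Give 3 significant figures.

One Planck volume: V_P = (ℏG/c³)^(3/2) = 4.18 × 10⁻¹⁰⁵ m³.
0.0580 × 4.18 × 10⁻¹⁰⁵ m³ = 2.42 × 10⁻¹⁰⁶ m³

2.42 × 10⁻¹⁰⁶ m³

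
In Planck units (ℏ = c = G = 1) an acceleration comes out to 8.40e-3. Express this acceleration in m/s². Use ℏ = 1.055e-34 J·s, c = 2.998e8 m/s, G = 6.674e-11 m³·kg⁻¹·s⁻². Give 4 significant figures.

One Planck acceleration: a_P = √(c⁷/(ℏG)) = 5.560e51 m/s².
8.40e-3 × 5.560e51 m/s² = 4.671e49 m/s²

4.671e49 m/s²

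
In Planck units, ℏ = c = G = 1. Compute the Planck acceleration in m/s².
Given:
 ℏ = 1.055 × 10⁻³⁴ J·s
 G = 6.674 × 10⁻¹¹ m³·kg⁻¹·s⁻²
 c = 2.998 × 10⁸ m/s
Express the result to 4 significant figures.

5.560 × 10⁵¹ m/s²

Dimensional analysis gives a_P = √(c⁷/(ℏG)).
  = √(3.092 × 10¹⁰³)
  = 5.560 × 10⁵¹ m/s²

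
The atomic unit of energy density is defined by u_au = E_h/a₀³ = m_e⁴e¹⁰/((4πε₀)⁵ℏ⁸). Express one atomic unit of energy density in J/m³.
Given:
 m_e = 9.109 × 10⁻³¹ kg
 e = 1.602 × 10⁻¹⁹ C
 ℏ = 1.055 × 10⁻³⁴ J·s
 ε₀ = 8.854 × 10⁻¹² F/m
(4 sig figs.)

u_au = E_h/a₀³ = m_e⁴e¹⁰/((4πε₀)⁵ℏ⁸)
E_h = 4.354 × 10⁻¹⁸ J
a₀ = 5.297 × 10⁻¹¹ m
E_h/a₀³ = 2.929 × 10¹³ J/m³

2.929 × 10¹³ J/m³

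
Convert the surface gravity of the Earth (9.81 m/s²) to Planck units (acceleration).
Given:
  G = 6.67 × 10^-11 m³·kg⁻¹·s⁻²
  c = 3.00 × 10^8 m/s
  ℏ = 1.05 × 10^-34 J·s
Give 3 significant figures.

Planck acceleration: a_P = √(c⁷/(ℏG)) = 5.59 × 10^51 m/s².
9.81 / 5.59 × 10^51 = 1.76 × 10^-51

1.76 × 10^-51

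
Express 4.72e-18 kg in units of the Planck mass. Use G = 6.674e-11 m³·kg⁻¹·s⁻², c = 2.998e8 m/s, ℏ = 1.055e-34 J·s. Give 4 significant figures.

Planck mass: m_P = √(ℏc/G) = 2.177e-8 kg.
4.72e-18 / 2.177e-8 = 2.168e-10

2.168e-10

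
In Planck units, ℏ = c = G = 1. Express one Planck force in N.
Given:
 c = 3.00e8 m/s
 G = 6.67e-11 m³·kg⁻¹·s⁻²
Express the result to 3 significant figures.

1.21e44 N

The unique combination of the constants set to 1 with dimensions of force is F_P = c⁴/G.
  = 8.10e33 / 6.67e-11
  = 1.21e44 N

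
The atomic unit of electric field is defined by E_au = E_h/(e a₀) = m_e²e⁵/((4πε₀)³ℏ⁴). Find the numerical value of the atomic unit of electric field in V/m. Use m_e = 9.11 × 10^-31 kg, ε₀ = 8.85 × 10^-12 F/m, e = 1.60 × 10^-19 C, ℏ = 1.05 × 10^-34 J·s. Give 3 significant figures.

5.20 × 10^11 V/m

E_au = E_h/(e a₀) = m_e²e⁵/((4πε₀)³ℏ⁴)
E_h = 4.38 × 10^-18 J
a₀ = 5.26 × 10^-11 m
E_h/(e·a₀) = 5.20 × 10^11 V/m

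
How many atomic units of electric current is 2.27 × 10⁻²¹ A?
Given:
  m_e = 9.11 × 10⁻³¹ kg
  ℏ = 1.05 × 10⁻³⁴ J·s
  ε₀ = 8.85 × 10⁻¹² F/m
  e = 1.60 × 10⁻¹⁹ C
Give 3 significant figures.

3.40 × 10⁻¹⁹

atomic unit of electric current: I_au = e E_h/ℏ = m_e e⁵/((4πε₀)²ℏ³) = 6.67 × 10⁻³ A.
2.27 × 10⁻²¹ / 6.67 × 10⁻³ = 3.40 × 10⁻¹⁹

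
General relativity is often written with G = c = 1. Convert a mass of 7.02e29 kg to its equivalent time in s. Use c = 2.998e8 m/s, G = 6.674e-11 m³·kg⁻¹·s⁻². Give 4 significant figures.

1.739e-6 s

Mass → time via G/c³.
7.02e29 kg × (G/c³) = 1.739e-6 s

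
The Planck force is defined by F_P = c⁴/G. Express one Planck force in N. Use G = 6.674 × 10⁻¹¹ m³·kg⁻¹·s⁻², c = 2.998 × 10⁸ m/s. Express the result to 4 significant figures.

F_P = c⁴/G
  = 8.078 × 10³³ / 6.674 × 10⁻¹¹
  = 1.210 × 10⁴⁴ N

1.210 × 10⁴⁴ N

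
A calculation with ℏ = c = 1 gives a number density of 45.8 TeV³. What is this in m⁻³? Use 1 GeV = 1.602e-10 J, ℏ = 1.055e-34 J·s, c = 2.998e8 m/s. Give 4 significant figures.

Number density is [L]⁻³ = [E]³/(ℏc)³.
1 GeV³ → 1/(ℏc)³ × (1 GeV in J)³ = 1.299e47 m⁻³.
Convert the energy scale: 45.8 TeV³ = 4.58e10 GeV³.
Result: 4.58e10 × 1.299e47 = 5.951e57 m⁻³.

5.951e57 m⁻³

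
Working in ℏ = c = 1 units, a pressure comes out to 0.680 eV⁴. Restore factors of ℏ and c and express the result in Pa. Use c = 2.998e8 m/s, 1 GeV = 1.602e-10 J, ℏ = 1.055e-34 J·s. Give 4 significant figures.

Pressure is [E]/[L]³ = [E]⁴/(ℏc)³.
1 GeV⁴ → 1/(ℏc)³ × (1 GeV in J)⁴ = 2.082e37 Pa.
Convert the energy scale: 0.680 eV⁴ = 6.80e-37 GeV⁴.
Result: 6.80e-37 × 2.082e37 = 14.15 Pa.

14.15 Pa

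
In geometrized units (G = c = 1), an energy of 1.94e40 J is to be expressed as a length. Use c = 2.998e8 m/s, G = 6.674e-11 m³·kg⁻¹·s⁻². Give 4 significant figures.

Energy → length via G/c⁴.
1.94e40 J × (G/c⁴) = 1.603e-4 m

1.603e-4 m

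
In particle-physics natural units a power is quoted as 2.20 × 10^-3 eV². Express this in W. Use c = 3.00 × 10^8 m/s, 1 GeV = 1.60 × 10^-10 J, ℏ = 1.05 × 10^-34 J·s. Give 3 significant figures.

Power is [E]/[T] = [E]²/ℏ.
1 GeV² → 1/ℏ × (1 GeV in J)² = 2.44 × 10^14 W.
Convert the energy scale: 2.20 × 10^-3 eV² = 2.20 × 10^-21 GeV².
Result: 2.20 × 10^-21 × 2.44 × 10^14 = 5.36 × 10^-7 W.

5.36 × 10^-7 W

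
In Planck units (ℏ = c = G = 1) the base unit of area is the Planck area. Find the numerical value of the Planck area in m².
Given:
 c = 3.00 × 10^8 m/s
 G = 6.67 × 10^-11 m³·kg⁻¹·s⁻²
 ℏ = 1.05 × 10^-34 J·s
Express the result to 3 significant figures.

2.59 × 10^-70 m²

A_P = ℏG/c³
  = 7.00 × 10^-45 / 2.70 × 10^25
  = 2.59 × 10^-70 m²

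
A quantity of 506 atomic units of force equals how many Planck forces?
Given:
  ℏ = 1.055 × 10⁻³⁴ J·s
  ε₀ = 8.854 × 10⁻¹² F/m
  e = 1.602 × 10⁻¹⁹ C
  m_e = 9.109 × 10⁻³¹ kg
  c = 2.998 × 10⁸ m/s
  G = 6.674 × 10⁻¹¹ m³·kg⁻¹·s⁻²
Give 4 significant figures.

atomic unit of force: F_au = E_h/a₀ = m_e²e⁶/((4πε₀)³ℏ⁴) = 8.220 × 10⁻⁸ N
Planck force: F_P = c⁴/G = 1.210 × 10⁴⁴ N
506 × 8.220 × 10⁻⁸ / 1.210 × 10⁴⁴ = 3.436 × 10⁻⁴⁹

3.436 × 10⁻⁴⁹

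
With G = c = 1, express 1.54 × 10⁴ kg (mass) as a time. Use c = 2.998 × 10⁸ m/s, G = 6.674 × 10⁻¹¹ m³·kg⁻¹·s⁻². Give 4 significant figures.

Mass → time via G/c³.
1.54 × 10⁴ kg × (G/c³) = 3.814 × 10⁻³² s

3.814 × 10⁻³² s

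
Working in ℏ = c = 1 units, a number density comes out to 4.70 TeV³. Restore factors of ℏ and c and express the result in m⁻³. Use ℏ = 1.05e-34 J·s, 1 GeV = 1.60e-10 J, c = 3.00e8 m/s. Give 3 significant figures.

Number density is [L]⁻³ = [E]³/(ℏc)³.
1 GeV³ → 1/(ℏc)³ × (1 GeV in J)³ = 1.31e47 m⁻³.
Convert the energy scale: 4.70 TeV³ = 4.70e9 GeV³.
Result: 4.70e9 × 1.31e47 = 6.16e56 m⁻³.

6.16e56 m⁻³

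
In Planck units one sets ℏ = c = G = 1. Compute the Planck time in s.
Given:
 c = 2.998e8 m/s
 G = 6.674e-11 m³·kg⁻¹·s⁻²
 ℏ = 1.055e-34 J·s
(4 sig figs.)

t_P = √(ℏG/c⁵)
  = √(2.907e-87)
  = 5.392e-44 s

5.392e-44 s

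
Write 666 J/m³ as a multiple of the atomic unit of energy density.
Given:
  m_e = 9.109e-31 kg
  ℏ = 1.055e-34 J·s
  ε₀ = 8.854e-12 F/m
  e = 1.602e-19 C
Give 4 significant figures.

2.274e-11

atomic unit of energy density: u_au = E_h/a₀³ = m_e⁴e¹⁰/((4πε₀)⁵ℏ⁸) = 2.929e13 J/m³.
666 / 2.929e13 = 2.274e-11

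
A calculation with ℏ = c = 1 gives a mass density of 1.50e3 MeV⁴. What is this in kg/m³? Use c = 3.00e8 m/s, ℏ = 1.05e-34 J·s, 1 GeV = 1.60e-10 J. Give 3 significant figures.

3.49e11 kg/m³

Mass density is [E]/(c²[L]³) = [E]⁴/(ℏ³c⁵).
1 GeV⁴ → 1/(ℏ³c⁵) × (1 GeV in J)⁴ = 2.33e20 kg/m³.
Convert the energy scale: 1.50e3 MeV⁴ = 1.50e-9 GeV⁴.
Result: 1.50e-9 × 2.33e20 = 3.49e11 kg/m³.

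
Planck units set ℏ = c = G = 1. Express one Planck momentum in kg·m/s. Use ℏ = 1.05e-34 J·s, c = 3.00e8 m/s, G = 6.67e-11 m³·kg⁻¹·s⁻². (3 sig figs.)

6.52 kg·m/s

Dimensional analysis gives p_P = √(ℏc³/G).
  = √(42.5)
  = 6.52 kg·m/s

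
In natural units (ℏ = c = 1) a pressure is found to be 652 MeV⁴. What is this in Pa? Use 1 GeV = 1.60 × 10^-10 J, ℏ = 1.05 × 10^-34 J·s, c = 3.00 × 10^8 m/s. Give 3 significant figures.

Pressure is [E]/[L]³ = [E]⁴/(ℏc)³.
1 GeV⁴ → 1/(ℏc)³ × (1 GeV in J)⁴ = 2.10 × 10^37 Pa.
Convert the energy scale: 652 MeV⁴ = 6.52 × 10^-10 GeV⁴.
Result: 6.52 × 10^-10 × 2.10 × 10^37 = 1.37 × 10^28 Pa.

1.37 × 10^28 Pa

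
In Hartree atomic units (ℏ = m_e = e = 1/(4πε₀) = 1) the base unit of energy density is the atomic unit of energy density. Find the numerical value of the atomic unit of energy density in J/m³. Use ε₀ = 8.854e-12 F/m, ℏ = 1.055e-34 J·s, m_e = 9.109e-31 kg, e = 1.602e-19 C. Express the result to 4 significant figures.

u_au = E_h/a₀³ = m_e⁴e¹⁰/((4πε₀)⁵ℏ⁸)
E_h = 4.354e-18 J
a₀ = 5.297e-11 m
E_h/a₀³ = 2.929e13 J/m³

2.929e13 J/m³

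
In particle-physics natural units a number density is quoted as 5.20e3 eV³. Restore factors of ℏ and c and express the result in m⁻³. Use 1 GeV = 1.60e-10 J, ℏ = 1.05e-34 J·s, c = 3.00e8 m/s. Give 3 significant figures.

6.81e23 m⁻³

Number density is [L]⁻³ = [E]³/(ℏc)³.
1 GeV³ → 1/(ℏc)³ × (1 GeV in J)³ = 1.31e47 m⁻³.
Convert the energy scale: 5.20e3 eV³ = 5.20e-24 GeV³.
Result: 5.20e-24 × 1.31e47 = 6.81e23 m⁻³.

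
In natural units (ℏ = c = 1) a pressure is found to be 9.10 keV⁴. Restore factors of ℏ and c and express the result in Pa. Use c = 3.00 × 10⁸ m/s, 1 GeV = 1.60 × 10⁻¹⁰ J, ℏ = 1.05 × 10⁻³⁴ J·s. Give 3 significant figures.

1.91 × 10¹⁴ Pa

Pressure is [E]/[L]³ = [E]⁴/(ℏc)³.
1 GeV⁴ → 1/(ℏc)³ × (1 GeV in J)⁴ = 2.10 × 10³⁷ Pa.
Convert the energy scale: 9.10 keV⁴ = 9.10 × 10⁻²⁴ GeV⁴.
Result: 9.10 × 10⁻²⁴ × 2.10 × 10³⁷ = 1.91 × 10¹⁴ Pa.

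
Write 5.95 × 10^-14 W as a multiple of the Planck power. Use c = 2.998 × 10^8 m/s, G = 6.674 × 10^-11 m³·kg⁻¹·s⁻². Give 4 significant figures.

1.640 × 10^-66

Planck power: P_P = c⁵/G = 3.629 × 10^52 W.
5.95 × 10^-14 / 3.629 × 10^52 = 1.640 × 10^-66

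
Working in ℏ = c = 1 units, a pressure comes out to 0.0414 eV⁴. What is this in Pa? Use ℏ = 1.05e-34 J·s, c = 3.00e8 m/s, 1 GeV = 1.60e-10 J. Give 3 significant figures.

Pressure is [E]/[L]³ = [E]⁴/(ℏc)³.
1 GeV⁴ → 1/(ℏc)³ × (1 GeV in J)⁴ = 2.10e37 Pa.
Convert the energy scale: 0.0414 eV⁴ = 4.14e-38 GeV⁴.
Result: 4.14e-38 × 2.10e37 = 0.868 Pa.

0.868 Pa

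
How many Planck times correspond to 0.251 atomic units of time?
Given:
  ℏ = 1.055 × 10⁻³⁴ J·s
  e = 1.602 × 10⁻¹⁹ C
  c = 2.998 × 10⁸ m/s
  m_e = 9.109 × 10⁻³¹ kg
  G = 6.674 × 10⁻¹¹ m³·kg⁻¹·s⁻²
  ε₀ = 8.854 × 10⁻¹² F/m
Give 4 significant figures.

atomic unit of time: τ_au = (4πε₀)²ℏ³/(m_e e⁴) = 2.423 × 10⁻¹⁷ s
Planck time: t_P = √(ℏG/c⁵) = 5.392 × 10⁻⁴⁴ s
0.251 × 2.423 × 10⁻¹⁷ / 5.392 × 10⁻⁴⁴ = 1.128 × 10²⁶

1.128 × 10²⁶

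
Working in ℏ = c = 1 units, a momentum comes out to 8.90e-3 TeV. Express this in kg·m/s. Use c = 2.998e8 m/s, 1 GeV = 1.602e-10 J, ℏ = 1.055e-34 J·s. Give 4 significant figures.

4.756e-18 kg·m/s

Momentum is [E]/c; divide by c.
1 GeV → 1/c × (1 GeV in J) = 5.344e-19 kg·m/s.
Convert the energy scale: 8.90e-3 TeV = 8.90 GeV.
Result: 8.90 × 5.344e-19 = 4.756e-18 kg·m/s.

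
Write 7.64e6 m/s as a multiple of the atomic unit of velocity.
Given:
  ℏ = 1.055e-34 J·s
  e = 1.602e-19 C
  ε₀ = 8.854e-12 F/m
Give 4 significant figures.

atomic unit of velocity: v_au = e²/(4πε₀ℏ) = 2.186e6 m/s.
7.64e6 / 2.186e6 = 3.494

3.494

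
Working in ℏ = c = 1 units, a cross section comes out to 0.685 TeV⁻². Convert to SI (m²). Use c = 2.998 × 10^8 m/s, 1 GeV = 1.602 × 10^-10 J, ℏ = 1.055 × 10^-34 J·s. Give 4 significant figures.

Area is [L]² = [E]⁻²·(ℏc)²; restore (ℏc)².
1 GeV⁻² → (ℏc)² × (1 GeV in J)⁻² = 3.898 × 10^-32 m².
Convert the energy scale: 0.685 TeV⁻² = 6.85 × 10^-7 GeV⁻².
Result: 6.85 × 10^-7 × 3.898 × 10^-32 = 2.670 × 10^-38 m².

2.670 × 10^-38 m²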